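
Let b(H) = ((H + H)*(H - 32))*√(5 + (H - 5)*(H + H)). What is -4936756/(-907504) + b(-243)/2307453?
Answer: 1234189/226876 + 44550*√120533/769151 ≈ 25.549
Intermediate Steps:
b(H) = 2*H*√(5 + 2*H*(-5 + H))*(-32 + H) (b(H) = ((2*H)*(-32 + H))*√(5 + (-5 + H)*(2*H)) = (2*H*(-32 + H))*√(5 + 2*H*(-5 + H)) = 2*H*√(5 + 2*H*(-5 + H))*(-32 + H))
-4936756/(-907504) + b(-243)/2307453 = -4936756/(-907504) + (2*(-243)*√(5 - 10*(-243) + 2*(-243)²)*(-32 - 243))/2307453 = -4936756*(-1/907504) + (2*(-243)*√(5 + 2430 + 2*59049)*(-275))*(1/2307453) = 1234189/226876 + (2*(-243)*√(5 + 2430 + 118098)*(-275))*(1/2307453) = 1234189/226876 + (2*(-243)*√120533*(-275))*(1/2307453) = 1234189/226876 + (133650*√120533)*(1/2307453) = 1234189/226876 + 44550*√120533/769151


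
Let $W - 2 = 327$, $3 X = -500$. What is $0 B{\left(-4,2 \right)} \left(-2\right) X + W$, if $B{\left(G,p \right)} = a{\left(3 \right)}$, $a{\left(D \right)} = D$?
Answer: $329$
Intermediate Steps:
$B{\left(G,p \right)} = 3$
$X = - \frac{500}{3}$ ($X = \frac{1}{3} \left(-500\right) = - \frac{500}{3} \approx -166.67$)
$W = 329$ ($W = 2 + 327 = 329$)
$0 B{\left(-4,2 \right)} \left(-2\right) X + W = 0 \cdot 3 \left(-2\right) \left(- \frac{500}{3}\right) + 329 = 0 \left(-2\right) \left(- \frac{500}{3}\right) + 329 = 0 \left(- \frac{500}{3}\right) + 329 = 0 + 329 = 329$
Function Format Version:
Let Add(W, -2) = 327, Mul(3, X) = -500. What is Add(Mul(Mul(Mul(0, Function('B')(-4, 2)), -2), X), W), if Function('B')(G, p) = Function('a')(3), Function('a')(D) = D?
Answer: 329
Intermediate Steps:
Function('B')(G, p) = 3
X = Rational(-500, 3) (X = Mul(Rational(1, 3), -500) = Rational(-500, 3) ≈ -166.67)
W = 329 (W = Add(2, 327) = 329)
Add(Mul(Mul(Mul(0, Function('B')(-4, 2)), -2), X), W) = Add(Mul(Mul(Mul(0, 3), -2), Rational(-500, 3)), 329) = Add(Mul(Mul(0, -2), Rational(-500, 3)), 329) = Add(Mul(0, Rational(-500, 3)), 329) = Add(0, 329) = 329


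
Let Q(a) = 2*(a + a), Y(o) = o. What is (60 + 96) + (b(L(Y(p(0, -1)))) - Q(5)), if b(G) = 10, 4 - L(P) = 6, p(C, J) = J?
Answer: 146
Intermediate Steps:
Q(a) = 4*a (Q(a) = 2*(2*a) = 4*a)
L(P) = -2 (L(P) = 4 - 1*6 = 4 - 6 = -2)
(60 + 96) + (b(L(Y(p(0, -1)))) - Q(5)) = (60 + 96) + (10 - 4*5) = 156 + (10 - 1*20) = 156 + (10 - 20) = 156 - 10 = 146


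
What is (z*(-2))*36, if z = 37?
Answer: -2664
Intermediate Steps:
(z*(-2))*36 = (37*(-2))*36 = -74*36 = -2664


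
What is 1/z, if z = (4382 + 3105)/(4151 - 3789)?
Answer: 362/7487 ≈ 0.048350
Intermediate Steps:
z = 7487/362 ≈ 20.682
1/z = 1/(7487/362) = 362/7487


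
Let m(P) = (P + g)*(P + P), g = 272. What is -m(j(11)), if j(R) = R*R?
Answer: -95106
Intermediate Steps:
j(R) = R**2
m(P) = 2*P*(272 + P) (m(P) = (P + 272)*(P + P) = (272 + P)*(2*P) = 2*P*(272 + P))
-m(j(11)) = -2*11**2*(272 + 11**2) = -2*121*(272 + 121) = -2*121*393 = -1*95106 = -95106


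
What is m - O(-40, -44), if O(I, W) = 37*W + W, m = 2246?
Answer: 3918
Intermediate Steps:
O(I, W) = 38*W
m - O(-40, -44) = 2246 - 38*(-44) = 2246 - 1*(-1672) = 2246 + 1672 = 3918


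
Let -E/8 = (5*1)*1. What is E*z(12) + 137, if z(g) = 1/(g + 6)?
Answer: 1213/9 ≈ 134.78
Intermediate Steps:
z(g) = 1/(6 + g)
E = -40 (E = -8*5*1 = -40 ≈ -40.000)
E*z(12) + 137 = -40/(6 + 12) + 137 = -40/18 + 137 = -40*1/18 + 137 = -20/9 + 137 = 1213/9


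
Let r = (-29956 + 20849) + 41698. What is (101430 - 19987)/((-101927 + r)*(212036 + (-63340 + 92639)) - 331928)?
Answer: -81443/16733535488 ≈ -4.8671e-6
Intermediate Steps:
r = 32591 (r = -9107 + 41698 = 32591)
(101430 - 19987)/((-101927 + r)*(212036 + (-63340 + 92639)) - 331928) = (101430 - 19987)/((-101927 + 32591)*(212036 + (-63340 + 92639)) - 331928) = 81443/(-69336*(212036 + 29299) - 331928) = 81443/(-69336*241335 - 331928) = 81443/(-16733203560 - 331928) = 81443/(-16733535488) = 81443*(-1/16733535488) = -81443/16733535488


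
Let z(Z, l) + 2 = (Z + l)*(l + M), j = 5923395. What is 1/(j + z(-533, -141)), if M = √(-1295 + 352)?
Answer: 6018427/36221891936597 + 674*I*√943/36221891936597 ≈ 1.6615e-7 + 5.7141e-10*I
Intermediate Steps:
M = I*√943 (M = √(-943) = I*√943 ≈ 30.708*I)
z(Z, l) = -2 + (Z + l)*(l + I*√943)
1/(j + z(-533, -141)) = 1/(5923395 + (-2 + (-141)² - 533*(-141) + I*(-533)*√943 + I*(-141)*√943)) = 1/(5923395 + (-2 + 19881 + 75153 - 533*I*√943 - 141*I*√943)) = 1/(5923395 + (95032 - 674*I*√943)) = 1/(6018427 - 674*I*√943)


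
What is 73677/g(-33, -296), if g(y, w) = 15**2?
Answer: 24559/75 ≈ 327.45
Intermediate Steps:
g(y, w) = 225
73677/g(-33, -296) = 73677/225 = 73677*(1/225) = 24559/75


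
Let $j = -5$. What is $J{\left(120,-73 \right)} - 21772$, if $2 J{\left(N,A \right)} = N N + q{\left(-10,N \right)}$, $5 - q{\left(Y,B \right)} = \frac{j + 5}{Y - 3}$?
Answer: $- \frac{29139}{2} \approx -14570.0$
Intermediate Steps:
$q{\left(Y,B \right)} = 5$ ($q{\left(Y,B \right)} = 5 - \frac{-5 + 5}{Y - 3} = 5 - \frac{0}{-3 + Y} = 5 - 0 = 5 + 0 = 5$)
$J{\left(N,A \right)} = \frac{5}{2} + \frac{N^{2}}{2}$ ($J{\left(N,A \right)} = \frac{N N + 5}{2} = \frac{N^{2} + 5}{2} = \frac{5 + N^{2}}{2} = \frac{5}{2} + \frac{N^{2}}{2}$)
$J{\left(120,-73 \right)} - 21772 = \left(\frac{5}{2} + \frac{120^{2}}{2}\right) - 21772 = \left(\frac{5}{2} + \frac{1}{2} \cdot 14400\right) - 21772 = \left(\frac{5}{2} + 7200\right) - 21772 = \frac{14405}{2} - 21772 = - \frac{29139}{2}$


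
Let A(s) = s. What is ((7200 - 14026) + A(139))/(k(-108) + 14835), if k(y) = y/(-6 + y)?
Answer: -42351/93961 ≈ -0.45073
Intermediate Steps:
k(y) = y/(-6 + y)
((7200 - 14026) + A(139))/(k(-108) + 14835) = ((7200 - 14026) + 139)/(-108/(-6 - 108) + 14835) = (-6826 + 139)/(-108/(-114) + 14835) = -6687/(-108*(-1/114) + 14835) = -6687/(18/19 + 14835) = -6687/281883/19 = -6687*19/281883 = -42351/93961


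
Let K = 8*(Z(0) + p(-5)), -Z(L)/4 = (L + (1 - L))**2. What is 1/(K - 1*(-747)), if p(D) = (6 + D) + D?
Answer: 1/683 ≈ 0.0014641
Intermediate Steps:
p(D) = 6 + 2*D
Z(L) = -4 (Z(L) = -4*(L + (1 - L))**2 = -4*1**2 = -4*1 = -4)
K = -64 (K = 8*(-4 + (6 + 2*(-5))) = 8*(-4 + (6 - 10)) = 8*(-4 - 4) = 8*(-8) = -64)
1/(K - 1*(-747)) = 1/(-64 - 1*(-747)) = 1/(-64 + 747) = 1/683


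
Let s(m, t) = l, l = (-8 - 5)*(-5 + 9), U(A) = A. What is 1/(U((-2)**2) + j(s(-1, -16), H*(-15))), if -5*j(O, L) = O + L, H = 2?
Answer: 5/102 ≈ 0.049020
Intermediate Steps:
l = -52 (l = -13*4 = -52)
s(m, t) = -52
j(O, L) = -L/5 - O/5 (j(O, L) = -(O + L)/5 = -(L + O)/5 = -L/5 - O/5)
1/(U((-2)**2) + j(s(-1, -16), H*(-15))) = 1/((-2)**2 + (-2*(-15)/5 - 1/5*(-52))) = 1/(4 + (-1/5*(-30) + 52/5)) = 1/(4 + (6 + 52/5)) = 1/(4 + 82/5) = 1/(102/5) = 5/102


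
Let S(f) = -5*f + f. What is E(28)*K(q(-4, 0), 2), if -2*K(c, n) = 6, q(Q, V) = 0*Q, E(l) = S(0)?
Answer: 0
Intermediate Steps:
S(f) = -4*f
E(l) = 0 (E(l) = -4*0 = 0)
q(Q, V) = 0
K(c, n) = -3 (K(c, n) = -1/2*6 = -3)
E(28)*K(q(-4, 0), 2) = 0*(-3) = 0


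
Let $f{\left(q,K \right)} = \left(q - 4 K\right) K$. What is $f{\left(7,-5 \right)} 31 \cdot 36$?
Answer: $-150660$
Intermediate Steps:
$f{\left(q,K \right)} = K \left(q - 4 K\right)$
$f{\left(7,-5 \right)} 31 \cdot 36 = - 5 \left(7 - -20\right) 31 \cdot 36 = - 5 \left(7 + 20\right) 31 \cdot 36 = \left(-5\right) 27 \cdot 31 \cdot 36 = \left(-135\right) 31 \cdot 36 = \left(-4185\right) 36 = -150660$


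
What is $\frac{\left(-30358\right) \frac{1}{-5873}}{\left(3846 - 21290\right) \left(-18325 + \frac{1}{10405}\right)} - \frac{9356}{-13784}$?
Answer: $\frac{11422532048872401893}{16828578239703742512} \approx 0.67876$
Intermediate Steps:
$\frac{\left(-30358\right) \frac{1}{-5873}}{\left(3846 - 21290\right) \left(-18325 + \frac{1}{10405}\right)} - \frac{9356}{-13784} = \frac{\left(-30358\right) \left(- \frac{1}{5873}\right)}{\left(-17444\right) \left(-18325 + \frac{1}{10405}\right)} - - \frac{2339}{3446} = \frac{30358}{5873 \left(\left(-17444\right) \left(- \frac{190671624}{10405}\right)\right)} + \frac{2339}{3446} = \frac{30358}{5873 \cdot \frac{3326075809056}{10405}} + \frac{2339}{3446} = \frac{30358}{5873} \cdot \frac{10405}{3326075809056} + \frac{2339}{3446} = \frac{157937495}{9767021613292944} + \frac{2339}{3446} = \frac{11422532048872401893}{16828578239703742512}$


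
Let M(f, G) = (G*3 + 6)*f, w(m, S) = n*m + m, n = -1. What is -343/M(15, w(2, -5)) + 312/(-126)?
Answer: -3961/630 ≈ -6.2873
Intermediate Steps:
w(m, S) = 0 (w(m, S) = -m + m = 0)
M(f, G) = f*(6 + 3*G) (M(f, G) = (3*G + 6)*f = (6 + 3*G)*f = f*(6 + 3*G))
-343/M(15, w(2, -5)) + 312/(-126) = -343*1/(45*(2 + 0)) + 312/(-126) = -343/(3*15*2) + 312*(-1/126) = -343/90 - 52/21 = -3961/630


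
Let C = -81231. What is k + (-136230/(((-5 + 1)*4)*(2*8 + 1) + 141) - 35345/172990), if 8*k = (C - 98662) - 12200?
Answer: -416465763713/18129352 ≈ -22972.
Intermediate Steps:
k = -192093/8 (k = ((-81231 - 98662) - 12200)/8 = (-179893 - 12200)/8 = (⅛)*(-192093) = -192093/8 ≈ -24012.)
k + (-136230/(((-5 + 1)*4)*(2*8 + 1) + 141) - 35345/172990) = -192093/8 + (-136230/(((-5 + 1)*4)*(2*8 + 1) + 141) - 35345/172990) = -192093/8 + (-136230/((-4*4)*(16 + 1) + 141) - 35345*1/172990) = -192093/8 + (-136230/(-16*17 + 141) - 7069/34598) = -192093/8 + (-136230/(-272 + 141) - 7069/34598) = -192093/8 + (-136230/(-131) - 7069/34598) = -192093/8 + (-136230*(-1/131) - 7069/34598) = -192093/8 + (136230/131 - 7069/34598) = -192093/8 + 4712359501/4532338 = -416465763713/18129352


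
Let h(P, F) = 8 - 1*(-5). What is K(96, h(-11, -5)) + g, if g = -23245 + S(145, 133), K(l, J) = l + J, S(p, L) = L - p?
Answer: -23148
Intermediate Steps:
h(P, F) = 13 (h(P, F) = 8 + 5 = 13)
K(l, J) = J + l
g = -23257 (g = -23245 + (133 - 1*145) = -23245 + (133 - 145) = -23245 - 12 = -23257)
K(96, h(-11, -5)) + g = (13 + 96) - 23257 = 109 - 23257 = -23148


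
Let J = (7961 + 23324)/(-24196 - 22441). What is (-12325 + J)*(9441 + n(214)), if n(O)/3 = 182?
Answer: -5740850279970/46637 ≈ -1.2310e+8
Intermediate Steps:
n(O) = 546 (n(O) = 3*182 = 546)
J = -31285/46637 (J = 31285/(-46637) = 31285*(-1/46637) = -31285/46637 ≈ -0.67082)
(-12325 + J)*(9441 + n(214)) = (-12325 - 31285/46637)*(9441 + 546) = -574832310/46637*9987 = -5740850279970/46637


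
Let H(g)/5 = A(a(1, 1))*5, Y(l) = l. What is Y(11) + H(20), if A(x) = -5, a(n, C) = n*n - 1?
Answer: -114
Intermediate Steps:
a(n, C) = -1 + n² (a(n, C) = n² - 1 = -1 + n²)
H(g) = -125 (H(g) = 5*(-5*5) = 5*(-25) = -125)
Y(11) + H(20) = 11 - 125 = -114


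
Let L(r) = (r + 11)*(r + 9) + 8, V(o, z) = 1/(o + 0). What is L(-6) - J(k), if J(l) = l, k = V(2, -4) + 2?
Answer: 41/2 ≈ 20.500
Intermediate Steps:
V(o, z) = 1/o
L(r) = 8 + (9 + r)*(11 + r) (L(r) = (11 + r)*(9 + r) + 8 = (9 + r)*(11 + r) + 8 = 8 + (9 + r)*(11 + r))
k = 5/2 (k = 1/2 + 2 = ½ + 2 = 5/2 ≈ 2.5000)
L(-6) - J(k) = (107 + (-6)² + 20*(-6)) - 1*5/2 = (107 + 36 - 120) - 5/2 = 23 - 5/2 = 41/2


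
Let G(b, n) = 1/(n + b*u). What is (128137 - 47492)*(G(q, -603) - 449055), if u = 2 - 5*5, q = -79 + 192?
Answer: -115957357681595/3202 ≈ -3.6214e+10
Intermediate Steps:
q = 113
u = -23 (u = 2 - 25 = -23)
G(b, n) = 1/(n - 23*b) (G(b, n) = 1/(n + b*(-23)) = 1/(n - 23*b))
(128137 - 47492)*(G(q, -603) - 449055) = (128137 - 47492)*(1/(-603 - 23*113) - 449055) = 80645*(1/(-603 - 2599) - 449055) = 80645*(1/(-3202) - 449055) = 80645*(-1/3202 - 449055) = 80645*(-1437874111/3202) = -115957357681595/3202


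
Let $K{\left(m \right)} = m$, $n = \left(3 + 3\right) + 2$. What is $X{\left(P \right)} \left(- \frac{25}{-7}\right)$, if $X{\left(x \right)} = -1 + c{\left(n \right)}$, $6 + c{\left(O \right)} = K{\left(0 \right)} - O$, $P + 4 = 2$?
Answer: $- \frac{375}{7} \approx -53.571$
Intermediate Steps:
$P = -2$ ($P = -4 + 2 = -2$)
$n = 8$ ($n = 6 + 2 = 8$)
$c{\left(O \right)} = -6 - O$ ($c{\left(O \right)} = -6 + \left(0 - O\right) = -6 - O$)
$X{\left(x \right)} = -15$ ($X{\left(x \right)} = -1 - 14 = -15$)
$X{\left(P \right)} \left(- \frac{25}{-7}\right) = - 15 \left(- \frac{25}{-7}\right) = - 15 \left(\left(-25\right) \left(- \frac{1}{7}\right)\right) = \left(-15\right) \frac{25}{7} = - \frac{375}{7}$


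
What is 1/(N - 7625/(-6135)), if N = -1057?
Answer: -1227/1295414 ≈ -0.00094719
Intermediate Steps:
1/(N - 7625/(-6135)) = 1/(-1057 - 7625/(-6135)) = 1/(-1057 - 7625*(-1/6135)) = 1/(-1057 + 1525/1227) = 1/(-1295414/1227) = -1227/1295414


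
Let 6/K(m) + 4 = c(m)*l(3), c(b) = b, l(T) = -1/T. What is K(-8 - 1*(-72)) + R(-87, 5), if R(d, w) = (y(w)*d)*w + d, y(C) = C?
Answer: -85965/38 ≈ -2262.2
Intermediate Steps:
R(d, w) = d + d*w² (R(d, w) = (w*d)*w + d = (d*w)*w + d = d*w² + d = d + d*w²)
K(m) = 6/(-4 - m/3) (K(m) = 6/(-4 + m*(-1/3)) = 6/(-4 + m*(-1*⅓)) = 6/(-4 + m*(-⅓)) = 6/(-4 - m/3))
K(-8 - 1*(-72)) + R(-87, 5) = 18/(-12 - (-8 - 1*(-72))) - 87*(1 + 5²) = 18/(-12 - (-8 + 72)) - 87*(1 + 25) = 18/(-12 - 1*64) - 87*26 = 18/(-12 - 64) - 2262 = 18/(-76) - 2262 = 18*(-1/76) - 2262 = -9/38 - 2262 = -85965/38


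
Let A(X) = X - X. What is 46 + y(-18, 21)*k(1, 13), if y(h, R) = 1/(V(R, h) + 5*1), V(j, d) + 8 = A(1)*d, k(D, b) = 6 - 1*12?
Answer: 48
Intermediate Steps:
k(D, b) = -6 (k(D, b) = 6 - 12 = -6)
A(X) = 0
V(j, d) = -8 (V(j, d) = -8 + 0*d = -8 + 0 = -8)
y(h, R) = -⅓ (y(h, R) = 1/(-8 + 5*1) = 1/(-8 + 5) = 1/(-3) = -⅓)
46 + y(-18, 21)*k(1, 13) = 46 - ⅓*(-6) = 46 + 2 = 48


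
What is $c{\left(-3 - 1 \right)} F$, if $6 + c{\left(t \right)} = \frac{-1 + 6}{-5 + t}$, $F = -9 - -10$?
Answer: $- \frac{59}{9} \approx -6.5556$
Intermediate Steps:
$F = 1$ ($F = -9 + 10 = 1$)
$c{\left(t \right)} = -6 + \frac{5}{-5 + t}$ ($c{\left(t \right)} = -6 + \frac{-1 + 6}{-5 + t} = -6 + \frac{5}{-5 + t}$)
$c{\left(-3 - 1 \right)} F = \frac{35 - 6 \left(-3 - 1\right)}{-5 - 4} \cdot 1 = \frac{35 - -24}{-5 - 4} \cdot 1 = \frac{35 + 24}{-9} \cdot 1 = \left(- \frac{1}{9}\right) 59 \cdot 1 = \left(- \frac{59}{9}\right) 1 = - \frac{59}{9}$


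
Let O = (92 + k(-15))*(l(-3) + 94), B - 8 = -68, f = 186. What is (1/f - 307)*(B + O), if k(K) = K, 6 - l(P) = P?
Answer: -449441971/186 ≈ -2.4164e+6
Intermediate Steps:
B = -60 (B = 8 - 68 = -60)
l(P) = 6 - P
O = 7931 (O = (92 - 15)*((6 - 1*(-3)) + 94) = 77*((6 + 3) + 94) = 77*(9 + 94) = 77*103 = 7931)
(1/f - 307)*(B + O) = (1/186 - 307)*(-60 + 7931) = (1/186 - 307)*7871 = -57101/186*7871 = -449441971/186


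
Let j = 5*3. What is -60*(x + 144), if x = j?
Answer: -9540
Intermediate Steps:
j = 15
x = 15
-60*(x + 144) = -60*(15 + 144) = -60*159 = -9540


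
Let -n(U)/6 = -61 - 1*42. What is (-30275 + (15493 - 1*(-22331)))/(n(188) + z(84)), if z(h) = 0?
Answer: 7549/618 ≈ 12.215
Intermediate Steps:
n(U) = 618 (n(U) = -6*(-61 - 1*42) = -6*(-61 - 42) = -6*(-103) = 618)
(-30275 + (15493 - 1*(-22331)))/(n(188) + z(84)) = (-30275 + (15493 - 1*(-22331)))/(618 + 0) = (-30275 + (15493 + 22331))/618 = (-30275 + 37824)*(1/618) = 7549*(1/618) = 7549/618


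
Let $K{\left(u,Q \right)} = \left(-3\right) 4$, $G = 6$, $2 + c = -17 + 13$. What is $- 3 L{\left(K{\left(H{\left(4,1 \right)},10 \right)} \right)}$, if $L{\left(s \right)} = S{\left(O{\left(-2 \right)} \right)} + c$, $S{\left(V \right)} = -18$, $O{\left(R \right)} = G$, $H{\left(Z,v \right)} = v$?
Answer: $72$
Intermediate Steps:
$c = -6$ ($c = -2 + \left(-17 + 13\right) = -2 - 4 = -6$)
$K{\left(u,Q \right)} = -12$
$O{\left(R \right)} = 6$
$L{\left(s \right)} = -24$ ($L{\left(s \right)} = -18 - 6 = -24$)
$- 3 L{\left(K{\left(H{\left(4,1 \right)},10 \right)} \right)} = \left(-3\right) \left(-24\right) = 72$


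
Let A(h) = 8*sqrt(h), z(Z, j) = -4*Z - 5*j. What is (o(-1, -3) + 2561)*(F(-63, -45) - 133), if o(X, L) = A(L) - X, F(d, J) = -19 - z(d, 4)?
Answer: -983808 - 3072*I*sqrt(3) ≈ -9.8381e+5 - 5320.9*I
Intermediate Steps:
z(Z, j) = -5*j - 4*Z
F(d, J) = 1 + 4*d (F(d, J) = -19 - (-5*4 - 4*d) = -19 - (-20 - 4*d) = -19 + (20 + 4*d) = 1 + 4*d)
o(X, L) = -X + 8*sqrt(L) (o(X, L) = 8*sqrt(L) - X = -X + 8*sqrt(L))
(o(-1, -3) + 2561)*(F(-63, -45) - 133) = ((-1*(-1) + 8*sqrt(-3)) + 2561)*((1 + 4*(-63)) - 133) = ((1 + 8*(I*sqrt(3))) + 2561)*((1 - 252) - 133) = ((1 + 8*I*sqrt(3)) + 2561)*(-251 - 133) = (2562 + 8*I*sqrt(3))*(-384) = -983808 - 3072*I*sqrt(3)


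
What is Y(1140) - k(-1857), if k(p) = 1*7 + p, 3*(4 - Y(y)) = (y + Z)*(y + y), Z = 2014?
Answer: -2395186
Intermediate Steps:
Y(y) = 4 - 2*y*(2014 + y)/3 (Y(y) = 4 - (y + 2014)*(y + y)/3 = 4 - (2014 + y)*2*y/3 = 4 - 2*y*(2014 + y)/3)
k(p) = 7 + p
Y(1140) - k(-1857) = (4 - 4028/3*1140 - ⅔*1140²) - (7 - 1857) = (4 - 1530640 - ⅔*1299600) - 1*(-1850) = (4 - 1530640 - 866400) + 1850 = -2397036 + 1850 = -2395186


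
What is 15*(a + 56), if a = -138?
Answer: -1230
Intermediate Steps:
15*(a + 56) = 15*(-138 + 56) = 15*(-82) = -1230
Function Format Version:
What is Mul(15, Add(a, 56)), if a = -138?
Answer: -1230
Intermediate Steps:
Mul(15, Add(a, 56)) = Mul(15, Add(-138, 56)) = Mul(15, -82) = -1230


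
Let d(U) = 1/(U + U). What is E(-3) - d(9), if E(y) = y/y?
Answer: 17/18 ≈ 0.94444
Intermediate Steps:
E(y) = 1
d(U) = 1/(2*U)
E(-3) - d(9) = 1 - 1/(2*9) = 1 - 1*1/18 = 1 - 1/18 = 17/18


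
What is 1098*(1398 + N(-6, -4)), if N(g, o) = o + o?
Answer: 1526220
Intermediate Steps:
N(g, o) = 2*o
1098*(1398 + N(-6, -4)) = 1098*(1398 + 2*(-4)) = 1098*(1398 - 8) = 1098*1390 = 1526220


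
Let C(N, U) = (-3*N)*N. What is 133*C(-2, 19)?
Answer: -1596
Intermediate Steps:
C(N, U) = -3*N**2
133*C(-2, 19) = 133*(-3*(-2)**2) = 133*(-3*4) = 133*(-12) = -1596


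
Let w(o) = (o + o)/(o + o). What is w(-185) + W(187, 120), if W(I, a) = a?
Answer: 121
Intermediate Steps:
w(o) = 1 (w(o) = (2*o)/((2*o)) = (2*o)*(1/(2*o)) = 1)
w(-185) + W(187, 120) = 1 + 120 = 121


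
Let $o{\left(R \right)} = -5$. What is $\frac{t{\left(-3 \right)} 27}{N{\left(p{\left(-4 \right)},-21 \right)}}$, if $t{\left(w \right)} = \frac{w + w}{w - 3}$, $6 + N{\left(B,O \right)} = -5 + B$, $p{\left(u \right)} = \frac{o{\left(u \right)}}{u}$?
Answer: $- \frac{36}{13} \approx -2.7692$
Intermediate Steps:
$p{\left(u \right)} = - \frac{5}{u}$
$N{\left(B,O \right)} = -11 + B$ ($N{\left(B,O \right)} = -6 + \left(-5 + B\right) = -11 + B$)
$t{\left(w \right)} = \frac{2 w}{-3 + w}$
$\frac{t{\left(-3 \right)} 27}{N{\left(p{\left(-4 \right)},-21 \right)}} = \frac{2 \left(-3\right) \frac{1}{-3 - 3} \cdot 27}{-11 - \frac{5}{-4}} = \frac{2 \left(-3\right) \frac{1}{-6} \cdot 27}{-11 - - \frac{5}{4}} = \frac{2 \left(-3\right) \left(- \frac{1}{6}\right) 27}{-11 + \frac{5}{4}} = \frac{1 \cdot 27}{- \frac{39}{4}} = 27 \left(- \frac{4}{39}\right) = - \frac{36}{13}$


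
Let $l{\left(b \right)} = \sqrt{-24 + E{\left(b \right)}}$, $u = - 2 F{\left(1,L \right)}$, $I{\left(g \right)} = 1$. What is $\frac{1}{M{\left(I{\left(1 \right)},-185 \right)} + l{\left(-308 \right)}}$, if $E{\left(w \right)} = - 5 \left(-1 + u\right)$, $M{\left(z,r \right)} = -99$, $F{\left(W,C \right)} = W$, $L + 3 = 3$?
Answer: $- \frac{11}{1090} - \frac{i}{3270} \approx -0.010092 - 0.00030581 i$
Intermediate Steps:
$L = 0$ ($L = -3 + 3 = 0$)
$u = -2$ ($u = \left(-2\right) 1 = -2$)
$E{\left(w \right)} = 15$ ($E{\left(w \right)} = - 5 \left(-1 - 2\right) = \left(-5\right) \left(-3\right) = 15$)
$l{\left(b \right)} = 3 i$ ($l{\left(b \right)} = \sqrt{-24 + 15} = \sqrt{-9} = 3 i$)
$\frac{1}{M{\left(I{\left(1 \right)},-185 \right)} + l{\left(-308 \right)}} = \frac{1}{-99 + 3 i} = \frac{-99 - 3 i}{9810}$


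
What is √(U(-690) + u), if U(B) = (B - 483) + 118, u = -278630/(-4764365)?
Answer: I*√957852036805297/952873 ≈ 32.48*I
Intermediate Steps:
u = 55726/952873 (u = -278630*(-1/4764365) = 55726/952873 ≈ 0.058482)
U(B) = -365 + B (U(B) = (-483 + B) + 118 = -365 + B)
√(U(-690) + u) = √((-365 - 690) + 55726/952873) = √(-1055 + 55726/952873) = √(-1005225289/952873) = I*√957852036805297/952873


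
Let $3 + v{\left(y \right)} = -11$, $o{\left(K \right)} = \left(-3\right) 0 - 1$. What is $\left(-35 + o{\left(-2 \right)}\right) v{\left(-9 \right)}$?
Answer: $504$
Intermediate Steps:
$o{\left(K \right)} = -1$ ($o{\left(K \right)} = 0 - 1 = -1$)
$v{\left(y \right)} = -14$ ($v{\left(y \right)} = -3 - 11 = -14$)
$\left(-35 + o{\left(-2 \right)}\right) v{\left(-9 \right)} = \left(-35 - 1\right) \left(-14\right) = \left(-36\right) \left(-14\right) = 504$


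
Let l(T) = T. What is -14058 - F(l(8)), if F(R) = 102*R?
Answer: -14874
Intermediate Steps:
-14058 - F(l(8)) = -14058 - 102*8 = -14058 - 1*816 = -14058 - 816 = -14874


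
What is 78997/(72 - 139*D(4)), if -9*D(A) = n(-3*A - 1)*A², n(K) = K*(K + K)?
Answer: 710973/752360 ≈ 0.94499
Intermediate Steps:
n(K) = 2*K² (n(K) = K*(2*K) = 2*K²)
D(A) = -2*A²*(-1 - 3*A)²/9 (D(A) = -2*(-3*A - 1)²*A²/9 = -2*(-1 - 3*A)²*A²/9 = -2*A²*(-1 - 3*A)²/9)
78997/(72 - 139*D(4)) = 78997/(72 - (-278)*4²*(1 + 3*4)²/9) = 78997/(72 - (-278)*16*(1 + 12)²/9) = 78997/(72 - (-278)*16*13²/9) = 78997/(72 - (-278)*16*169/9) = 78997/(72 - 139*(-5408/9)) = 78997/(72 + 751712/9) = 78997/(752360/9) = 78997*(9/752360) = 710973/752360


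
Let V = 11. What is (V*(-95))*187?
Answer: -195415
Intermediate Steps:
(V*(-95))*187 = (11*(-95))*187 = -1045*187 = -195415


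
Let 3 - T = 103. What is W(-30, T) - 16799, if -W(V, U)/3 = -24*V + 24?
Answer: -19031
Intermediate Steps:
T = -100 (T = 3 - 1*103 = 3 - 103 = -100)
W(V, U) = -72 + 72*V (W(V, U) = -3*(-24*V + 24) = -3*(24 - 24*V) = -72 + 72*V)
W(-30, T) - 16799 = (-72 + 72*(-30)) - 16799 = (-72 - 2160) - 16799 = -2232 - 16799 = -19031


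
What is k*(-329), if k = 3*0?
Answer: 0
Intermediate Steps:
k = 0
k*(-329) = 0*(-329) = 0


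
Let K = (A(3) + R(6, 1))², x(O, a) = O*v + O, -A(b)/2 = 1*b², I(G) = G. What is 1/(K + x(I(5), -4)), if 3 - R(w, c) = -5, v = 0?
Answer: 1/105 ≈ 0.0095238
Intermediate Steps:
A(b) = -2*b²
R(w, c) = 8 (R(w, c) = 3 - 1*(-5) = 3 + 5 = 8)
x(O, a) = O (x(O, a) = O*0 + O = 0 + O = O)
K = 100 (K = (-2*3² + 8)² = (-2*9 + 8)² = (-18 + 8)² = (-10)² = 100)
1/(K + x(I(5), -4)) = 1/(100 + 5) = 1/105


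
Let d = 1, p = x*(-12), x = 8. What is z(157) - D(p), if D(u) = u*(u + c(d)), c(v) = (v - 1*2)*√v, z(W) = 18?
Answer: -9294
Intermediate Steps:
p = -96 (p = 8*(-12) = -96)
c(v) = √v*(-2 + v) (c(v) = (v - 2)*√v = (-2 + v)*√v = √v*(-2 + v))
D(u) = u*(-1 + u) (D(u) = u*(u + √1*(-2 + 1)) = u*(u + 1*(-1)) = u*(u - 1) = u*(-1 + u))
z(157) - D(p) = 18 - (-96)*(-1 - 96) = 18 - (-96)*(-97) = 18 - 1*9312 = 18 - 9312 = -9294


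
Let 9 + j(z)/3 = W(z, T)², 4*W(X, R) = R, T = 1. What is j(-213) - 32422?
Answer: -519181/16 ≈ -32449.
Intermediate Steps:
W(X, R) = R/4
j(z) = -429/16 (j(z) = -27 + 3*((¼)*1)² = -27 + 3*(¼)² = -27 + 3*(1/16) = -27 + 3/16 = -429/16)
j(-213) - 32422 = -429/16 - 32422 = -519181/16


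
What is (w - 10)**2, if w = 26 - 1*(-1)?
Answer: 289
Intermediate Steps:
w = 27 (w = 26 + 1 = 27)
(w - 10)**2 = (27 - 10)**2 = 17**2 = 289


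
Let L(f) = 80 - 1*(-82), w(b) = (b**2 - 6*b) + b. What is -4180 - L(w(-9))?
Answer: -4342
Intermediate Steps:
w(b) = b**2 - 5*b
L(f) = 162 (L(f) = 80 + 82 = 162)
-4180 - L(w(-9)) = -4180 - 1*162 = -4180 - 162 = -4342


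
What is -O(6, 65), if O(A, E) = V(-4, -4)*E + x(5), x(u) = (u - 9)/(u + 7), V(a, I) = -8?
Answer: 1561/3 ≈ 520.33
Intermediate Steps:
x(u) = (-9 + u)/(7 + u)
O(A, E) = -⅓ - 8*E (O(A, E) = -8*E + (-9 + 5)/(7 + 5) = -8*E - 4/12 = -8*E + (1/12)*(-4) = -8*E - ⅓ = -⅓ - 8*E)
-O(6, 65) = -(-⅓ - 8*65) = -(-⅓ - 520) = -1*(-1561/3) = 1561/3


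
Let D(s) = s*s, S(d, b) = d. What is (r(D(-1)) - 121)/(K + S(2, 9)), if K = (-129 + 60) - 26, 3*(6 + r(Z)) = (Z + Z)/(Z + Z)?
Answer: 380/279 ≈ 1.3620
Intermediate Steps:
D(s) = s²
r(Z) = -17/3 (r(Z) = -6 + ((Z + Z)/(Z + Z))/3 = -6 + ((2*Z)/((2*Z)))/3 = -6 + ((2*Z)*(1/(2*Z)))/3 = -6 + (⅓)*1 = -6 + ⅓ = -17/3)
K = -95 (K = -69 - 26 = -95)
(r(D(-1)) - 121)/(K + S(2, 9)) = (-17/3 - 121)/(-95 + 2) = -380/3/(-93) = -380/3*(-1/93) = 380/279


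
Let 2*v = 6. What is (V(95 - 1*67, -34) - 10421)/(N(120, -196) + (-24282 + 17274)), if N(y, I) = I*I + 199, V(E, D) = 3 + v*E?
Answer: -10334/31607 ≈ -0.32695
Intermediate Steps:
v = 3 (v = (1/2)*6 = 3)
V(E, D) = 3 + 3*E
N(y, I) = 199 + I**2 (N(y, I) = I**2 + 199 = 199 + I**2)
(V(95 - 1*67, -34) - 10421)/(N(120, -196) + (-24282 + 17274)) = ((3 + 3*(95 - 1*67)) - 10421)/((199 + (-196)**2) + (-24282 + 17274)) = ((3 + 3*(95 - 67)) - 10421)/((199 + 38416) - 7008) = ((3 + 3*28) - 10421)/(38615 - 7008) = ((3 + 84) - 10421)/31607 = (87 - 10421)*(1/31607) = -10334*1/31607 = -10334/31607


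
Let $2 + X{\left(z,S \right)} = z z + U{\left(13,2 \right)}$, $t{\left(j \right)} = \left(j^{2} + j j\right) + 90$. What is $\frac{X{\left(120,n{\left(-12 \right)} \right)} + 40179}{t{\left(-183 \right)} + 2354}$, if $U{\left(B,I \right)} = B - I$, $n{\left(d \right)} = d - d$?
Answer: $\frac{27294}{34711} \approx 0.78632$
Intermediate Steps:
$n{\left(d \right)} = 0$
$t{\left(j \right)} = 90 + 2 j^{2}$ ($t{\left(j \right)} = \left(j^{2} + j^{2}\right) + 90 = 2 j^{2} + 90 = 90 + 2 j^{2}$)
$X{\left(z,S \right)} = 9 + z^{2}$ ($X{\left(z,S \right)} = -2 + \left(z z + \left(13 - 2\right)\right) = -2 + \left(z^{2} + \left(13 - 2\right)\right) = -2 + \left(z^{2} + 11\right) = -2 + \left(11 + z^{2}\right) = 9 + z^{2}$)
$\frac{X{\left(120,n{\left(-12 \right)} \right)} + 40179}{t{\left(-183 \right)} + 2354} = \frac{\left(9 + 120^{2}\right) + 40179}{\left(90 + 2 \left(-183\right)^{2}\right) + 2354} = \frac{\left(9 + 14400\right) + 40179}{\left(90 + 2 \cdot 33489\right) + 2354} = \frac{14409 + 40179}{\left(90 + 66978\right) + 2354} = \frac{54588}{67068 + 2354} = \frac{54588}{69422} = 54588 \cdot \frac{1}{69422} = \frac{27294}{34711}$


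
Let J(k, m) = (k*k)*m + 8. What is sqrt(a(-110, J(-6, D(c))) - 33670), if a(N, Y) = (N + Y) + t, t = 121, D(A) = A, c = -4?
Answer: 3*I*sqrt(3755) ≈ 183.83*I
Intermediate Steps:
J(k, m) = 8 + m*k**2 (J(k, m) = k**2*m + 8 = m*k**2 + 8 = 8 + m*k**2)
a(N, Y) = 121 + N + Y (a(N, Y) = (N + Y) + 121 = 121 + N + Y)
sqrt(a(-110, J(-6, D(c))) - 33670) = sqrt((121 - 110 + (8 - 4*(-6)**2)) - 33670) = sqrt((121 - 110 + (8 - 4*36)) - 33670) = sqrt((121 - 110 + (8 - 144)) - 33670) = sqrt((121 - 110 - 136) - 33670) = sqrt(-125 - 33670) = sqrt(-33795) = 3*I*sqrt(3755)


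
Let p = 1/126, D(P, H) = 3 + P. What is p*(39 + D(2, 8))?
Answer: 22/63 ≈ 0.34921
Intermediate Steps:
p = 1/126 ≈ 0.0079365
p*(39 + D(2, 8)) = (39 + (3 + 2))/126 = (39 + 5)/126 = (1/126)*44 = 22/63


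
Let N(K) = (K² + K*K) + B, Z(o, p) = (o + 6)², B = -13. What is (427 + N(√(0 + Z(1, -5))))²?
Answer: 262144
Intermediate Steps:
Z(o, p) = (6 + o)²
N(K) = -13 + 2*K² (N(K) = (K² + K*K) - 13 = (K² + K²) - 13 = 2*K² - 13 = -13 + 2*K²)
(427 + N(√(0 + Z(1, -5))))² = (427 + (-13 + 2*(√(0 + (6 + 1)²))²))² = (427 + (-13 + 2*(√(0 + 7²))²))² = (427 + (-13 + 2*(√(0 + 49))²))² = (427 + (-13 + 2*(√49)²))² = (427 + (-13 + 2*7²))² = (427 + (-13 + 2*49))² = (427 + (-13 + 98))² = (427 + 85)² = 512² = 262144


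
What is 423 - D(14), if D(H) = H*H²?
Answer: -2321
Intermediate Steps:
D(H) = H³
423 - D(14) = 423 - 1*14³ = 423 - 1*2744 = 423 - 2744 = -2321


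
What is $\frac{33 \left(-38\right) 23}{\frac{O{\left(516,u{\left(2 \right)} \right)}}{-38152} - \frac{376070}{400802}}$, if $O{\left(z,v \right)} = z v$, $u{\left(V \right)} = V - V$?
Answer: $\frac{5779965642}{188035} \approx 30739.0$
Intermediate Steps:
$u{\left(V \right)} = 0$
$O{\left(z,v \right)} = v z$
$\frac{33 \left(-38\right) 23}{\frac{O{\left(516,u{\left(2 \right)} \right)}}{-38152} - \frac{376070}{400802}} = \frac{33 \left(-38\right) 23}{\frac{0 \cdot 516}{-38152} - \frac{376070}{400802}} = \frac{\left(-1254\right) 23}{0 \left(- \frac{1}{38152}\right) - \frac{188035}{200401}} = - \frac{28842}{0 - \frac{188035}{200401}} = - \frac{28842}{- \frac{188035}{200401}} = \left(-28842\right) \left(- \frac{200401}{188035}\right) = \frac{5779965642}{188035}$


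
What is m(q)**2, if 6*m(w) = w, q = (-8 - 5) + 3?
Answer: 25/9 ≈ 2.7778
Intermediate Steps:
q = -10 (q = -13 + 3 = -10)
m(w) = w/6
m(q)**2 = ((1/6)*(-10))**2 = (-5/3)**2 = 25/9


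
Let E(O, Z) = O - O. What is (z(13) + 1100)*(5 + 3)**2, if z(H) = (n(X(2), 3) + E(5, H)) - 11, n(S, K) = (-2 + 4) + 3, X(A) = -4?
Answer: 70016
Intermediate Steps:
n(S, K) = 5 (n(S, K) = 2 + 3 = 5)
E(O, Z) = 0
z(H) = -6 (z(H) = (5 + 0) - 11 = 5 - 11 = -6)
(z(13) + 1100)*(5 + 3)**2 = (-6 + 1100)*(5 + 3)**2 = 1094*8**2 = 1094*64 = 70016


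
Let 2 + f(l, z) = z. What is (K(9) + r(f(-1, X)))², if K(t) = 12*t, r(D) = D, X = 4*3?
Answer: 13924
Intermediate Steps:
X = 12
f(l, z) = -2 + z
(K(9) + r(f(-1, X)))² = (12*9 + (-2 + 12))² = (108 + 10)² = 118² = 13924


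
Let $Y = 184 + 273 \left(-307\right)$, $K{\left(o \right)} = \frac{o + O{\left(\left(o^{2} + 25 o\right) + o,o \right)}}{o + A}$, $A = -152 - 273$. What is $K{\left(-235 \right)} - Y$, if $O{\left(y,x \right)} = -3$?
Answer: $\frac{27597029}{330} \approx 83627.0$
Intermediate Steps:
$A = -425$ ($A = -152 - 273 = -425$)
$K{\left(o \right)} = \frac{-3 + o}{-425 + o}$ ($K{\left(o \right)} = \frac{o - 3}{o - 425} = \frac{-3 + o}{-425 + o}$)
$Y = -83627$ ($Y = 184 - 83811 = -83627$)
$K{\left(-235 \right)} - Y = \frac{-3 - 235}{-425 - 235} - -83627 = \frac{1}{-660} \left(-238\right) + 83627 = \left(- \frac{1}{660}\right) \left(-238\right) + 83627 = \frac{119}{330} + 83627 = \frac{27597029}{330}$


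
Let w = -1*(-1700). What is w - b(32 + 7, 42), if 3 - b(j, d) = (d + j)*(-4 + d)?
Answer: 4775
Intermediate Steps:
b(j, d) = 3 - (-4 + d)*(d + j) (b(j, d) = 3 - (d + j)*(-4 + d) = 3 - (-4 + d)*(d + j))
w = 1700
w - b(32 + 7, 42) = 1700 - (3 - 1*42² + 4*42 + 4*(32 + 7) - 1*42*(32 + 7)) = 1700 - (3 - 1*1764 + 168 + 4*39 - 1*42*39) = 1700 - (3 - 1764 + 168 + 156 - 1638) = 1700 - 1*(-3075) = 1700 + 3075 = 4775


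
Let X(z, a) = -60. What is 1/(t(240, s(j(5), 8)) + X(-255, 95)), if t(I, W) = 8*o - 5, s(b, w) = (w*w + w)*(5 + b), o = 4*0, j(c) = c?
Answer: -1/65 ≈ -0.015385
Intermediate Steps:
o = 0
s(b, w) = (5 + b)*(w + w**2) (s(b, w) = (w**2 + w)*(5 + b) = (w + w**2)*(5 + b) = (5 + b)*(w + w**2))
t(I, W) = -5 (t(I, W) = 8*0 - 5 = 0 - 5 = -5)
1/(t(240, s(j(5), 8)) + X(-255, 95)) = 1/(-5 - 60) = 1/(-65) = -1/65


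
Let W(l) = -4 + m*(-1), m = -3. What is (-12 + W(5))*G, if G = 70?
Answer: -910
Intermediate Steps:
W(l) = -1 (W(l) = -4 - 3*(-1) = -4 + 3 = -1)
(-12 + W(5))*G = (-12 - 1)*70 = -13*70 = -910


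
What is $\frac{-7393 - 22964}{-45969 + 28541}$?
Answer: $\frac{30357}{17428} \approx 1.7419$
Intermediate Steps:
$\frac{-7393 - 22964}{-45969 + 28541} = - \frac{30357}{-17428} = \left(-30357\right) \left(- \frac{1}{17428}\right) = \frac{30357}{17428}$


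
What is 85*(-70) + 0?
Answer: -5950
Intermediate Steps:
85*(-70) + 0 = -5950 + 0 = -5950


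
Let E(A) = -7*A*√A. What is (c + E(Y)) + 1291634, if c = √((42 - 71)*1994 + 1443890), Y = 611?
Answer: 1291634 - 4277*√611 + 4*√86629 ≈ 1.1871e+6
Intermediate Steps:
c = 4*√86629 (c = √(-29*1994 + 1443890) = √(-57826 + 1443890) = √1386064 = 4*√86629 ≈ 1177.3)
E(A) = -7*A^(3/2)
(c + E(Y)) + 1291634 = (4*√86629 - 4277*√611) + 1291634 = (-4277*√611 + 4*√86629) + 1291634 = 1291634 - 4277*√611 + 4*√86629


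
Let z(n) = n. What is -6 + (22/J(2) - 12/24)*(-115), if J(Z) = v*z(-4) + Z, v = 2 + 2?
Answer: 3251/14 ≈ 232.21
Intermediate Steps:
v = 4
J(Z) = -16 + Z (J(Z) = 4*(-4) + Z = -16 + Z)
-6 + (22/J(2) - 12/24)*(-115) = -6 + (22/(-16 + 2) - 12/24)*(-115) = -6 + (22/(-14) - 12*1/24)*(-115) = -6 + (22*(-1/14) - ½)*(-115) = -6 + (-11/7 - ½)*(-115) = -6 - 29/14*(-115) = -6 + 3335/14 = 3251/14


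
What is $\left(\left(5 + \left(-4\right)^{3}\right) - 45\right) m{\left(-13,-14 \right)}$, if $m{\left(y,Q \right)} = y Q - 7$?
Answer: $-18200$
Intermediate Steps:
$m{\left(y,Q \right)} = -7 + Q y$ ($m{\left(y,Q \right)} = Q y - 7 = -7 + Q y$)
$\left(\left(5 + \left(-4\right)^{3}\right) - 45\right) m{\left(-13,-14 \right)} = \left(\left(5 + \left(-4\right)^{3}\right) - 45\right) \left(-7 - -182\right) = \left(\left(5 - 64\right) - 45\right) \left(-7 + 182\right) = \left(-59 - 45\right) 175 = \left(-104\right) 175 = -18200$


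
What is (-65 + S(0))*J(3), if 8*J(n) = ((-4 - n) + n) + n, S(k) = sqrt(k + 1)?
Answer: 8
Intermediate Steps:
S(k) = sqrt(1 + k)
J(n) = -1/2 + n/8 (J(n) = (((-4 - n) + n) + n)/8 = (-4 + n)/8 = -1/2 + n/8)
(-65 + S(0))*J(3) = (-65 + sqrt(1 + 0))*(-1/2 + (1/8)*3) = (-65 + sqrt(1))*(-1/2 + 3/8) = (-65 + 1)*(-1/8) = -64*(-1/8) = 8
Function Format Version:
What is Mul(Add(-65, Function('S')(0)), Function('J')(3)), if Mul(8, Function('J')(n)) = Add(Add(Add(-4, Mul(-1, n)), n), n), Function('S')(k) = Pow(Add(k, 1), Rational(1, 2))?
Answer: 8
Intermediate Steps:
Function('S')(k) = Pow(Add(1, k), Rational(1, 2))
Function('J')(n) = Add(Rational(-1, 2), Mul(Rational(1, 8), n)) (Function('J')(n) = Mul(Rational(1, 8), Add(Add(Add(-4, Mul(-1, n)), n), n)) = Mul(Rational(1, 8), Add(-4, n)) = Add(Rational(-1, 2), Mul(Rational(1, 8), n)))
Mul(Add(-65, Function('S')(0)), Function('J')(3)) = Mul(Add(-65, Pow(Add(1, 0), Rational(1, 2))), Add(Rational(-1, 2), Mul(Rational(1, 8), 3))) = Mul(Add(-65, Pow(1, Rational(1, 2))), Add(Rational(-1, 2), Rational(3, 8))) = Mul(Add(-65, 1), Rational(-1, 8)) = Mul(-64, Rational(-1, 8)) = 8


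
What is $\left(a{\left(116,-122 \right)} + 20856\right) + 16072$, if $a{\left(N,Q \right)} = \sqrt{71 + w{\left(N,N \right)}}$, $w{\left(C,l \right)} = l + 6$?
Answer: $36928 + \sqrt{193} \approx 36942.0$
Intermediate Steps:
$w{\left(C,l \right)} = 6 + l$
$a{\left(N,Q \right)} = \sqrt{77 + N}$ ($a{\left(N,Q \right)} = \sqrt{71 + \left(6 + N\right)} = \sqrt{77 + N}$)
$\left(a{\left(116,-122 \right)} + 20856\right) + 16072 = \left(\sqrt{77 + 116} + 20856\right) + 16072 = \left(\sqrt{193} + 20856\right) + 16072 = \left(20856 + \sqrt{193}\right) + 16072 = 36928 + \sqrt{193}$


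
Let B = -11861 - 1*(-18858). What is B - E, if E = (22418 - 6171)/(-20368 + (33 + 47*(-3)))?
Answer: 143286819/20476 ≈ 6997.8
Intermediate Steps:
E = -16247/20476 (E = 16247/(-20368 + (33 - 141)) = 16247/(-20368 - 108) = 16247/(-20476) = 16247*(-1/20476) = -16247/20476 ≈ -0.79347)
B = 6997 (B = -11861 + 18858 = 6997)
B - E = 6997 - 1*(-16247/20476) = 6997 + 16247/20476 = 143286819/20476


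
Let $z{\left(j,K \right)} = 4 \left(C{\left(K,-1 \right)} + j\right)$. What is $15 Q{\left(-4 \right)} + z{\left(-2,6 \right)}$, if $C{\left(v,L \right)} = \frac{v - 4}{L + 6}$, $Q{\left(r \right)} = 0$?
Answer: $- \frac{32}{5} \approx -6.4$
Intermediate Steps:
$C{\left(v,L \right)} = \frac{-4 + v}{6 + L}$
$z{\left(j,K \right)} = - \frac{16}{5} + 4 j + \frac{4 K}{5}$ ($z{\left(j,K \right)} = 4 \left(\frac{-4 + K}{6 - 1} + j\right) = 4 \left(\frac{-4 + K}{5} + j\right) = 4 \left(\left(- \frac{4}{5} + \frac{K}{5}\right) + j\right) = 4 \left(- \frac{4}{5} + j + \frac{K}{5}\right) = - \frac{16}{5} + 4 j + \frac{4 K}{5}$)
$15 Q{\left(-4 \right)} + z{\left(-2,6 \right)} = 15 \cdot 0 + \left(- \frac{16}{5} + 4 \left(-2\right) + \frac{4}{5} \cdot 6\right) = 0 - \frac{32}{5} = - \frac{32}{5}$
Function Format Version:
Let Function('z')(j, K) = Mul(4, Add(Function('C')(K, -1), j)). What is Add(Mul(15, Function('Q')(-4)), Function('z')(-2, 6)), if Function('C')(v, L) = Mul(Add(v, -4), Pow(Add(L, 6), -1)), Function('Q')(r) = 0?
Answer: Rational(-32, 5) ≈ -6.4000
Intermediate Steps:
Function('C')(v, L) = Mul(Pow(Add(6, L), -1), Add(-4, v)) (Function('C')(v, L) = Mul(Add(-4, v), Pow(Add(6, L), -1)) = Mul(Pow(Add(6, L), -1), Add(-4, v)))
Function('z')(j, K) = Add(Rational(-16, 5), Mul(4, j), Mul(Rational(4, 5), K)) (Function('z')(j, K) = Mul(4, Add(Mul(Pow(Add(6, -1), -1), Add(-4, K)), j)) = Mul(4, Add(Mul(Pow(5, -1), Add(-4, K)), j)) = Mul(4, Add(Mul(Rational(1, 5), Add(-4, K)), j)) = Mul(4, Add(Add(Rational(-4, 5), Mul(Rational(1, 5), K)), j)) = Mul(4, Add(Rational(-4, 5), j, Mul(Rational(1, 5), K))) = Add(Rational(-16, 5), Mul(4, j), Mul(Rational(4, 5), K)))
Add(Mul(15, Function('Q')(-4)), Function('z')(-2, 6)) = Add(Mul(15, 0), Add(Rational(-16, 5), Mul(4, -2), Mul(Rational(4, 5), 6))) = Add(0, Add(Rational(-16, 5), -8, Rational(24, 5))) = Add(0, Rational(-32, 5)) = Rational(-32, 5)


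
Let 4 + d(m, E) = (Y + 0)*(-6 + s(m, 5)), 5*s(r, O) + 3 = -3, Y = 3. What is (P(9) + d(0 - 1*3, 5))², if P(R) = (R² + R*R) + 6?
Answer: 506944/25 ≈ 20278.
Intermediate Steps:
s(r, O) = -6/5 (s(r, O) = -⅗ + (⅕)*(-3) = -⅗ - ⅗ = -6/5)
P(R) = 6 + 2*R² (P(R) = (R² + R²) + 6 = 2*R² + 6 = 6 + 2*R²)
d(m, E) = -128/5 (d(m, E) = -4 + (3 + 0)*(-6 - 6/5) = -4 + 3*(-36/5) = -4 - 108/5 = -128/5)
(P(9) + d(0 - 1*3, 5))² = ((6 + 2*9²) - 128/5)² = ((6 + 2*81) - 128/5)² = ((6 + 162) - 128/5)² = (168 - 128/5)² = (712/5)² = 506944/25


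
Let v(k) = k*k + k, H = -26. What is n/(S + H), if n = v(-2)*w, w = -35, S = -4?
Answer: 7/3 ≈ 2.3333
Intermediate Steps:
v(k) = k + k² (v(k) = k² + k = k + k²)
n = -70 (n = -2*(1 - 2)*(-35) = -2*(-1)*(-35) = 2*(-35) = -70)
n/(S + H) = -70/(-4 - 26) = -70/(-30) = -70*(-1/30) = 7/3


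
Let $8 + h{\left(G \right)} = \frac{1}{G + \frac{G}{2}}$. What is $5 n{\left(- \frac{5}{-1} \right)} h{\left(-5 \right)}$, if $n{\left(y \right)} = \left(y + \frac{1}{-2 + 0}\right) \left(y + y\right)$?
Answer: $-1830$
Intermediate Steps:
$n{\left(y \right)} = 2 y \left(- \frac{1}{2} + y\right)$ ($n{\left(y \right)} = \left(y + \frac{1}{-2}\right) 2 y = \left(y - \frac{1}{2}\right) 2 y = \left(- \frac{1}{2} + y\right) 2 y = 2 y \left(- \frac{1}{2} + y\right)$)
$h{\left(G \right)} = -8 + \frac{2}{3 G}$ ($h{\left(G \right)} = -8 + \frac{1}{G + \frac{G}{2}} = -8 + \frac{1}{\frac{3}{2} G} = -8 + \frac{2}{3 G}$)
$5 n{\left(- \frac{5}{-1} \right)} h{\left(-5 \right)} = 5 - \frac{5}{-1} \left(-1 + 2 \left(- \frac{5}{-1}\right)\right) \left(-8 + \frac{2}{3 \left(-5\right)}\right) = 5 \left(-5\right) \left(-1\right) \left(-1 + 2 \left(\left(-5\right) \left(-1\right)\right)\right) \left(-8 + \frac{2}{3} \left(- \frac{1}{5}\right)\right) = 5 \cdot 5 \left(-1 + 2 \cdot 5\right) \left(-8 - \frac{2}{15}\right) = 5 \cdot 5 \left(-1 + 10\right) \left(- \frac{122}{15}\right) = 5 \cdot 5 \cdot 9 \left(- \frac{122}{15}\right) = 5 \cdot 45 \left(- \frac{122}{15}\right) = 225 \left(- \frac{122}{15}\right) = -1830$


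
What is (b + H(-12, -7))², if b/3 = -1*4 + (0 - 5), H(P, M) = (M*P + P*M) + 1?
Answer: 20164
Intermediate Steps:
H(P, M) = 1 + 2*M*P (H(P, M) = (M*P + M*P) + 1 = 2*M*P + 1 = 1 + 2*M*P)
b = -27 (b = 3*(-1*4 + (0 - 5)) = 3*(-4 - 5) = 3*(-9) = -27)
(b + H(-12, -7))² = (-27 + (1 + 2*(-7)*(-12)))² = (-27 + (1 + 168))² = (-27 + 169)² = 142² = 20164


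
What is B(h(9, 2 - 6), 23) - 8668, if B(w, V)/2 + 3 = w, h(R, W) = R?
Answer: -8656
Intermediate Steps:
B(w, V) = -6 + 2*w
B(h(9, 2 - 6), 23) - 8668 = (-6 + 2*9) - 8668 = (-6 + 18) - 8668 = 12 - 8668 = -8656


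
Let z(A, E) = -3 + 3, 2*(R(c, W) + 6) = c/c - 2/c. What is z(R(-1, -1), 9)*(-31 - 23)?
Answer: 0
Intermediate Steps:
R(c, W) = -11/2 - 1/c (R(c, W) = -6 + (c/c - 2/c)/2 = -6 + (1 - 2/c)/2 = -6 + (½ - 1/c) = -11/2 - 1/c)
z(A, E) = 0
z(R(-1, -1), 9)*(-31 - 23) = 0*(-31 - 23) = 0*(-54) = 0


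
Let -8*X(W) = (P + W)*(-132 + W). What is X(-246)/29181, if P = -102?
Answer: -5481/9727 ≈ -0.56348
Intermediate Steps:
X(W) = -(-132 + W)*(-102 + W)/8 (X(W) = -(-102 + W)*(-132 + W)/8 = -(-132 + W)*(-102 + W)/8)
X(-246)/29181 = (-1683 - ⅛*(-246)² + (117/4)*(-246))/29181 = (-1683 - ⅛*60516 - 14391/2)*(1/29181) = (-1683 - 15129/2 - 14391/2)*(1/29181) = -16443*1/29181 = -5481/9727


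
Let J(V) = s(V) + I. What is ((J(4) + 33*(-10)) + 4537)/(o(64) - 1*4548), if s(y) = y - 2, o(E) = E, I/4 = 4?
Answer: -4225/4484 ≈ -0.94224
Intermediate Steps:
I = 16 (I = 4*4 = 16)
s(y) = -2 + y
J(V) = 14 + V (J(V) = (-2 + V) + 16 = 14 + V)
((J(4) + 33*(-10)) + 4537)/(o(64) - 1*4548) = (((14 + 4) + 33*(-10)) + 4537)/(64 - 1*4548) = ((18 - 330) + 4537)/(64 - 4548) = (-312 + 4537)/(-4484) = 4225*(-1/4484) = -4225/4484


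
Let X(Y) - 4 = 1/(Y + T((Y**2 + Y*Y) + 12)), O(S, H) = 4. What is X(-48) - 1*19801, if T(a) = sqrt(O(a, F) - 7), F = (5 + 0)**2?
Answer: -15223909/769 - I*sqrt(3)/2307 ≈ -19797.0 - 0.00075078*I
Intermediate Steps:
F = 25 (F = 5**2 = 25)
T(a) = I*sqrt(3) (T(a) = sqrt(4 - 7) = sqrt(-3) = I*sqrt(3))
X(Y) = 4 + 1/(Y + I*sqrt(3))
X(-48) - 1*19801 = (1 + 4*(-48) + 4*I*sqrt(3))/(-48 + I*sqrt(3)) - 1*19801 = (1 - 192 + 4*I*sqrt(3))/(-48 + I*sqrt(3)) - 19801 = (-191 + 4*I*sqrt(3))/(-48 + I*sqrt(3)) - 19801 = -19801 + (-191 + 4*I*sqrt(3))/(-48 + I*sqrt(3))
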